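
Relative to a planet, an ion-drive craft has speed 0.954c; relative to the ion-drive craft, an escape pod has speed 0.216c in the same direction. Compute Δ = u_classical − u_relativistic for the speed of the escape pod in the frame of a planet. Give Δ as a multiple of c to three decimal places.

Galilean: u_cl = 0.216 + 0.954 = 1.1700.
Relativistic: u_rel = (0.216 + 0.954) / (1 + 0.216·0.954) = 1.1700/1.2061 = 0.9701.
Δ = 1.1700 − 0.9701 = 0.1999.
(The classical prediction exceeds c; the relativistic result does not.)

Δ = 0.200c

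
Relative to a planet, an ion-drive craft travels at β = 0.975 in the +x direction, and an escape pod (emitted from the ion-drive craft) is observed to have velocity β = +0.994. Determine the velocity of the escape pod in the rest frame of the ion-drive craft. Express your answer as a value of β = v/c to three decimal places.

Invert the composition law: u' = (u − v)/(1 − uv/c²).
u' = (0.994 − 0.975) / (1 − (0.994)(0.975)) = 0.0190/0.0308 = 0.6159.

β = +0.616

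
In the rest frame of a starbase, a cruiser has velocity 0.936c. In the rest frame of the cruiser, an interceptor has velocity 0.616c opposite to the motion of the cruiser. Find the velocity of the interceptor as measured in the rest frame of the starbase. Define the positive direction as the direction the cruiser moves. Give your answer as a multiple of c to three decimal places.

With v = 0.936 and u' = -0.616 (in units of c),
u = (u' + v)/(1 + u'v/c²):
u = (-0.616 + 0.936) / (1 + (-0.616)·0.936) = 0.3200/0.4234 = 0.7557

+0.756c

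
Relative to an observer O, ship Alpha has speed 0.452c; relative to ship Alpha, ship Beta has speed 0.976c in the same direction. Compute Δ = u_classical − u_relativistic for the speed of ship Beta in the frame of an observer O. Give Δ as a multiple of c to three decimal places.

Galilean: u_cl = 0.976 + 0.452 = 1.4280.
Relativistic: u_rel = (0.976 + 0.452) / (1 + 0.976·0.452) = 1.4280/1.4412 = 0.9909.
Δ = 1.4280 − 0.9909 = 0.4371.
(The classical prediction exceeds c; the relativistic result does not.)

Δ = 0.437c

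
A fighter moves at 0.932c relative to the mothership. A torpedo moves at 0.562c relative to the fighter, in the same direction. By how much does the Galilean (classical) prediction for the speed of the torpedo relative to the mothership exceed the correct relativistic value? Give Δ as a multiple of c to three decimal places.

Δ = 0.514c

Galilean: u_cl = 0.562 + 0.932 = 1.4940.
Relativistic: u_rel = (0.562 + 0.932) / (1 + 0.562·0.932) = 1.4940/1.5238 = 0.9805.
Δ = 1.4940 − 0.9805 = 0.5135.
(The classical prediction exceeds c; the relativistic result does not.)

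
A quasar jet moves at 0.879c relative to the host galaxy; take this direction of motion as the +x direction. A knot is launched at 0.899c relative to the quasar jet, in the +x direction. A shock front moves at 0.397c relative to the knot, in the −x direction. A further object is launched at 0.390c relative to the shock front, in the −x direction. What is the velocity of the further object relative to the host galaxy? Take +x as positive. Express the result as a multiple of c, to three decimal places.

+0.964c

Apply u = (u' + v)/(1 + u'v/c²) successively, working outward toward the host galaxy.
Start: velocity of the quasar jet relative to the host galaxy = 0.8790c.
Compose with the knot (u' = 0.899 in the quasar jet frame): u_1 = (0.899 + 0.879) / (1 + 0.899·0.879) = 1.7780/1.7902 = 0.9932.
Compose with the shock front (u' = -0.397 in the knot frame): u_2 = (-0.397 + 0.993) / (1 + (-0.397)·0.993) = 0.5962/0.6057 = 0.9843.
Compose with the further object (u' = -0.390 in the shock front frame): u_3 = (-0.390 + 0.984) / (1 + (-0.390)·0.984) = 0.5943/0.6161 = 0.9645.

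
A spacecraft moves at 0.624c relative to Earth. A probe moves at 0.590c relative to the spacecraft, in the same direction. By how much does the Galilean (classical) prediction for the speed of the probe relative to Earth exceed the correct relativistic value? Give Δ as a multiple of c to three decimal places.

Δ = 0.327c

Galilean: u_cl = 0.590 + 0.624 = 1.2140.
Relativistic: u_rel = (0.590 + 0.624) / (1 + 0.590·0.624) = 1.2140/1.3682 = 0.8873.
Δ = 1.2140 − 0.8873 = 0.3267.
(The classical prediction exceeds c; the relativistic result does not.)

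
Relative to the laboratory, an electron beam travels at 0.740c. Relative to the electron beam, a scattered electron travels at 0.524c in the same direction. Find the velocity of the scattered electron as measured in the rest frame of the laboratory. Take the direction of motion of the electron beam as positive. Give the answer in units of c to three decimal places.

With v = 0.740 and u' = 0.524 (in units of c),
u = (u' + v)/(1 + u'v/c²):
u = (0.524 + 0.740) / (1 + 0.524·0.740) = 1.2640/1.3878 = 0.9108

0.911c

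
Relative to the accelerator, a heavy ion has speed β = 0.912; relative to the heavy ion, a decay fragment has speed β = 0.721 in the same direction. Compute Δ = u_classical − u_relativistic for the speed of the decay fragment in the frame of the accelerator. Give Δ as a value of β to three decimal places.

Δ = 0.648

Galilean: u_cl = 0.721 + 0.912 = 1.6330.
Relativistic: u_rel = (0.721 + 0.912) / (1 + 0.721·0.912) = 1.6330/1.6576 = 0.9852.
Δ = 1.6330 − 0.9852 = 0.6478.
(The classical prediction exceeds c; the relativistic result does not.)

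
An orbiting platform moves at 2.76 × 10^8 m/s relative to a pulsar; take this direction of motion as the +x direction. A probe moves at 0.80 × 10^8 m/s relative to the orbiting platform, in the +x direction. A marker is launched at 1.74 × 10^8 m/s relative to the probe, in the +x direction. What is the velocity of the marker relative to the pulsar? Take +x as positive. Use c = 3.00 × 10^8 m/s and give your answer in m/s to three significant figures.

2.96 × 10^8 m/s

Apply u = (u' + v)/(1 + u'v/c²) successively, working outward toward the pulsar.
(Dividing each given speed by c = 3.00 × 10^8 m/s to work in units of c.)
Start: velocity of the orbiting platform relative to the pulsar = 0.9200c.
Compose with the probe (u' = 0.267 in the orbiting platform frame): u_1 = (0.267 + 0.920) / (1 + 0.267·0.920) = 1.1867/1.2453 = 0.9529.
Compose with the marker (u' = 0.580 in the probe frame): u_2 = (0.580 + 0.953) / (1 + 0.580·0.953) = 1.5329/1.5527 = 0.9873.
So u = 0.9873 × 3.00 × 10^8 m/s.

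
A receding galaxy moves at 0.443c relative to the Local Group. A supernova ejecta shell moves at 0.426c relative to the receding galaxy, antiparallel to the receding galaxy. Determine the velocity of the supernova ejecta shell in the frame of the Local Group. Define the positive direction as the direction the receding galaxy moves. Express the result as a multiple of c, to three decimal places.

With v = 0.443 and u' = -0.426 (in units of c),
u = (u' + v)/(1 + u'v/c²):
u = (-0.426 + 0.443) / (1 + (-0.426)·0.443) = 0.0170/0.8113 = 0.0210

+0.021c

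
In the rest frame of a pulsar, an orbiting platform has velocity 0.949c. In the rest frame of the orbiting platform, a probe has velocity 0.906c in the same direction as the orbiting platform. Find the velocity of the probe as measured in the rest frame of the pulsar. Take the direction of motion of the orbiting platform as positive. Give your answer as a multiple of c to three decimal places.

With v = 0.949 and u' = 0.906 (in units of c),
u = (u' + v)/(1 + u'v/c²):
u = (0.906 + 0.949) / (1 + 0.906·0.949) = 1.8550/1.8598 = 0.9974

0.997c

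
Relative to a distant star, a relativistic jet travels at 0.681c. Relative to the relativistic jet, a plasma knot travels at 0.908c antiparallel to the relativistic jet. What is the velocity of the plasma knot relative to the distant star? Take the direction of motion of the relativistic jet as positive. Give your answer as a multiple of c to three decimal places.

-0.595c

With v = 0.681 and u' = -0.908 (in units of c),
u = (u' + v)/(1 + u'v/c²):
u = (-0.908 + 0.681) / (1 + (-0.908)·0.681) = -0.2270/0.3817 = -0.5948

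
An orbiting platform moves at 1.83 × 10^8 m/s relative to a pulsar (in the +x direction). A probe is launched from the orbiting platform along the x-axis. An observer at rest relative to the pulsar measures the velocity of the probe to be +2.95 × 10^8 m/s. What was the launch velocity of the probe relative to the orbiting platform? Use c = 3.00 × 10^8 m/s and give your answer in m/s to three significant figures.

v = 0.610c, u = 0.983c.
Invert the composition law: u' = (u − v)/(1 − uv/c²).
u' = (0.983 − 0.610) / (1 − (0.983)(0.610)) = 0.3733/0.4002 = 0.9329.
u' = 0.9329 × 3.00 × 10^8 m/s.

+2.80 × 10^8 m/s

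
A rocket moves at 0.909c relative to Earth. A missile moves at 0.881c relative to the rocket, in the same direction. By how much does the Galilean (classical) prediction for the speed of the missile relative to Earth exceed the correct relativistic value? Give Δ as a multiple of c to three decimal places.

Galilean: u_cl = 0.881 + 0.909 = 1.7900.
Relativistic: u_rel = (0.881 + 0.909) / (1 + 0.881·0.909) = 1.7900/1.8008 = 0.9940.
Δ = 1.7900 − 0.9940 = 0.7960.
(The classical prediction exceeds c; the relativistic result does not.)

Δ = 0.796c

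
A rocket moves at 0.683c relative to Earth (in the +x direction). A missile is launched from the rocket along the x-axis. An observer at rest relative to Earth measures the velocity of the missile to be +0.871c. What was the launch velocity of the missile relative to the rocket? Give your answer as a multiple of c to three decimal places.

Invert the composition law: u' = (u − v)/(1 − uv/c²).
u' = (0.871 − 0.683) / (1 − (0.871)(0.683)) = 0.1880/0.4051 = 0.4641.

+0.464c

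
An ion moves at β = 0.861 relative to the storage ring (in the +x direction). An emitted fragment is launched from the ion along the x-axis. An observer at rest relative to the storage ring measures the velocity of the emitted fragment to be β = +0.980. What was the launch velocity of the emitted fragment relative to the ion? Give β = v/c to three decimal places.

β = +0.762

Invert the composition law: u' = (u − v)/(1 − uv/c²).
u' = (0.980 − 0.861) / (1 − (0.980)(0.861)) = 0.1190/0.1562 = 0.7617.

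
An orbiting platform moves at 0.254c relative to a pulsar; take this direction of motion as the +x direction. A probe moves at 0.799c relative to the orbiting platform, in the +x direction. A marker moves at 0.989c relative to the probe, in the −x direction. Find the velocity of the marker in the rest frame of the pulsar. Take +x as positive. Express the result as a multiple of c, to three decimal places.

-0.846c

Apply u = (u' + v)/(1 + u'v/c²) successively, working outward toward the pulsar.
Start: velocity of the orbiting platform relative to the pulsar = 0.2540c.
Compose with the probe (u' = 0.799 in the orbiting platform frame): u_1 = (0.799 + 0.254) / (1 + 0.799·0.254) = 1.0530/1.2029 = 0.8754.
Compose with the marker (u' = -0.989 in the probe frame): u_2 = (-0.989 + 0.875) / (1 + (-0.989)·0.875) = -0.1136/0.1343 = -0.8464.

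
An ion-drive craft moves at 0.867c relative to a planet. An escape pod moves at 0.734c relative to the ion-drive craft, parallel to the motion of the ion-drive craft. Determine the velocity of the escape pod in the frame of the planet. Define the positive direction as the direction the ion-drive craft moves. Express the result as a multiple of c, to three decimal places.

0.978c

With v = 0.867 and u' = 0.734 (in units of c),
u = (u' + v)/(1 + u'v/c²):
u = (0.734 + 0.867) / (1 + 0.734·0.867) = 1.6010/1.6364 = 0.9784
(Galilean addition would give +1.601c, exceeding c.)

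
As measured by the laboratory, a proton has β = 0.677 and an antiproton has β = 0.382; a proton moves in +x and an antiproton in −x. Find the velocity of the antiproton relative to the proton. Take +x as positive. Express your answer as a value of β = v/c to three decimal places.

β_A = 0.677, β_B = -0.382.
Transform to A's frame with the inverse velocity-addition law: u' = (u − v)/(1 − uv/c²), taking u = β_B and v = β_A.
u' = (-0.382 − 0.677) / (1 − (0.677)(-0.382)) = -1.0590/1.2586 = -0.8414.

β = -0.841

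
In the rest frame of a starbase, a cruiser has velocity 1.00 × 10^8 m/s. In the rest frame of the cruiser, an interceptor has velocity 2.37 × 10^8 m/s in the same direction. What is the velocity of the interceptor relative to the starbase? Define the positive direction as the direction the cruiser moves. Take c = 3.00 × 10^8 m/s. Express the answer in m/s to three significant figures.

2.67 × 10^8 m/s

In units of c (dividing by 3.00 × 10^8 m/s): v = 0.333, u' = 0.790.
u = (u' + v)/(1 + u'v/c²):
u = (0.790 + 0.333) / (1 + 0.790·0.333) = 1.1233/1.2633 = 0.8892
Converting back: u = 0.8892 × 3.00 × 10^8 m/s.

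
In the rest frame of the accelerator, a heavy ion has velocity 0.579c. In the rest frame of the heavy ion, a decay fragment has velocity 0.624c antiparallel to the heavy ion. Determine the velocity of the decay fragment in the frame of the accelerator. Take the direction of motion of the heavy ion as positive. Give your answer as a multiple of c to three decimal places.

-0.070c

With v = 0.579 and u' = -0.624 (in units of c),
u = (u' + v)/(1 + u'v/c²):
u = (-0.624 + 0.579) / (1 + (-0.624)·0.579) = -0.0450/0.6387 = -0.0705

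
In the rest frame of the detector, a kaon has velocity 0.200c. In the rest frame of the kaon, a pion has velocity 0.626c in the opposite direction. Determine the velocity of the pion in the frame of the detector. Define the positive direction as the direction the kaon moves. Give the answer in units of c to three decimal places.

With v = 0.200 and u' = -0.626 (in units of c),
u = (u' + v)/(1 + u'v/c²):
u = (-0.626 + 0.200) / (1 + (-0.626)·0.200) = -0.4260/0.8748 = -0.4870

-0.487c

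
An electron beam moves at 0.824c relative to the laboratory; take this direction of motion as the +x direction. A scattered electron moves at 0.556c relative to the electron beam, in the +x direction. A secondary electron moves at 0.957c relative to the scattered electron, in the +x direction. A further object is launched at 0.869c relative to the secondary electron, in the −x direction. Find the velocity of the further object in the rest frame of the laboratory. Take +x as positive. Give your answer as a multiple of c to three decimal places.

Apply u = (u' + v)/(1 + u'v/c²) successively, working outward toward the laboratory.
Start: velocity of the electron beam relative to the laboratory = 0.8240c.
Compose with the scattered electron (u' = 0.556 in the electron beam frame): u_1 = (0.556 + 0.824) / (1 + 0.556·0.824) = 1.3800/1.4581 = 0.9464.
Compose with the secondary electron (u' = 0.957 in the scattered electron frame): u_2 = (0.957 + 0.946) / (1 + 0.957·0.946) = 1.9034/1.9057 = 0.9988.
Compose with the further object (u' = -0.869 in the secondary electron frame): u_3 = (-0.869 + 0.999) / (1 + (-0.869)·0.999) = 0.1298/0.1321 = 0.9829.

+0.983c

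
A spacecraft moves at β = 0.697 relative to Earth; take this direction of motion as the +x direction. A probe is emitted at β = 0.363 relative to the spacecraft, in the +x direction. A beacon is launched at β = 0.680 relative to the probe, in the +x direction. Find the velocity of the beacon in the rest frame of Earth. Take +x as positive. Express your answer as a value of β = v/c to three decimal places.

β = 0.969

Apply u = (u' + v)/(1 + u'v/c²) successively, working outward toward Earth.
Start: velocity of the spacecraft relative to Earth = 0.6970c.
Compose with the probe (u' = 0.363 in the spacecraft frame): u_1 = (0.363 + 0.697) / (1 + 0.363·0.697) = 1.0600/1.2530 = 0.8460.
Compose with the beacon (u' = 0.680 in the probe frame): u_2 = (0.680 + 0.846) / (1 + 0.680·0.846) = 1.5260/1.5753 = 0.9687.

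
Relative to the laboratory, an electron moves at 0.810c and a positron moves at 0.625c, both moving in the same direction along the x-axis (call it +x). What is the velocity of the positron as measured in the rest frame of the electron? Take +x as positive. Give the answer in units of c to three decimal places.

β_A = 0.810, β_B = 0.625.
Transform to A's frame with the inverse velocity-addition law: u' = (u − v)/(1 − uv/c²), taking u = β_B and v = β_A.
u' = (0.625 − 0.810) / (1 − (0.810)(0.625)) = -0.1850/0.4938 = -0.3747.

-0.375c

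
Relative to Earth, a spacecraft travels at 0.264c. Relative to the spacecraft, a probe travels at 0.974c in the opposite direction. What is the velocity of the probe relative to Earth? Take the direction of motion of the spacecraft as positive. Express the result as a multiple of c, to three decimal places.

With v = 0.264 and u' = -0.974 (in units of c),
u = (u' + v)/(1 + u'v/c²):
u = (-0.974 + 0.264) / (1 + (-0.974)·0.264) = -0.7100/0.7429 = -0.9558
(Galilean addition would give -0.710c.)

-0.956c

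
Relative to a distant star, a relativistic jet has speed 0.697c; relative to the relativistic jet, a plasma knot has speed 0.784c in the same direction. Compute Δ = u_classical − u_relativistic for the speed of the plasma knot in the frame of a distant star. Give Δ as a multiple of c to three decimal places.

Galilean: u_cl = 0.784 + 0.697 = 1.4810.
Relativistic: u_rel = (0.784 + 0.697) / (1 + 0.784·0.697) = 1.4810/1.5464 = 0.9577.
Δ = 1.4810 − 0.9577 = 0.5233.
(The classical prediction exceeds c; the relativistic result does not.)

Δ = 0.523c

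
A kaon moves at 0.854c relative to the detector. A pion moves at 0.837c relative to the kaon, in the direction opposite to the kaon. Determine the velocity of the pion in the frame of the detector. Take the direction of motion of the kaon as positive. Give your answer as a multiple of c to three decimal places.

+0.060c

With v = 0.854 and u' = -0.837 (in units of c),
u = (u' + v)/(1 + u'v/c²):
u = (-0.837 + 0.854) / (1 + (-0.837)·0.854) = 0.0170/0.2852 = 0.0596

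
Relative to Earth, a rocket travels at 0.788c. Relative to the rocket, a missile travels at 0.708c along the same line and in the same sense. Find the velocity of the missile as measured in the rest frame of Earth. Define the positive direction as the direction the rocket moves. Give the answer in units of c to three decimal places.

With v = 0.788 and u' = 0.708 (in units of c),
u = (u' + v)/(1 + u'v/c²):
u = (0.708 + 0.788) / (1 + 0.708·0.788) = 1.4960/1.5579 = 0.9603
(Galilean addition would give +1.496c, exceeding c.)

0.960c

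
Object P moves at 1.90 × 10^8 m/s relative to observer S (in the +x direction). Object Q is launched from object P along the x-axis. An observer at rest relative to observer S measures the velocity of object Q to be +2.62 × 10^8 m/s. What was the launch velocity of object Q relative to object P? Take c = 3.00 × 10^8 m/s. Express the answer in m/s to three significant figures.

+1.61 × 10^8 m/s

v = 0.633c, u = 0.873c.
Invert the composition law: u' = (u − v)/(1 − uv/c²).
u' = (0.873 − 0.633) / (1 − (0.873)(0.633)) = 0.2400/0.4469 = 0.5370.
u' = 0.5370 × 3.00 × 10^8 m/s.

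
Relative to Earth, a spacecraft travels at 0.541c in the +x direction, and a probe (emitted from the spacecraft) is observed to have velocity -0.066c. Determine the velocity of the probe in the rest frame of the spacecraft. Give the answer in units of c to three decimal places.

-0.586c

Invert the composition law: u' = (u − v)/(1 − uv/c²).
u' = (-0.066 − 0.541) / (1 − (-0.066)(0.541)) = -0.6070/1.0357 = -0.5861.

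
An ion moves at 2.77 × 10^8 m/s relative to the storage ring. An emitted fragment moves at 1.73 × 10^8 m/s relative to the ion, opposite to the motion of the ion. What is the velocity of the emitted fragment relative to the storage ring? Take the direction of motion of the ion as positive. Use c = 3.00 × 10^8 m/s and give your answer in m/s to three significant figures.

In units of c (dividing by 3.00 × 10^8 m/s): v = 0.923, u' = -0.577.
u = (u' + v)/(1 + u'v/c²):
u = (-0.577 + 0.923) / (1 + (-0.577)·0.923) = 0.3467/0.4675 = 0.7415
Converting back: u = 0.7415 × 3.00 × 10^8 m/s.

+2.22 × 10^8 m/s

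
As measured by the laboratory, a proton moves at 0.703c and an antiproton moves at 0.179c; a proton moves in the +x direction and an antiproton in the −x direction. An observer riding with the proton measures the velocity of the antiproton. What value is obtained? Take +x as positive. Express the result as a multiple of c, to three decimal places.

β_A = 0.703, β_B = -0.179.
Transform to A's frame with the inverse velocity-addition law: u' = (u − v)/(1 − uv/c²), taking u = β_B and v = β_A.
u' = (-0.179 − 0.703) / (1 − (0.703)(-0.179)) = -0.8820/1.1258 = -0.7834.

-0.783c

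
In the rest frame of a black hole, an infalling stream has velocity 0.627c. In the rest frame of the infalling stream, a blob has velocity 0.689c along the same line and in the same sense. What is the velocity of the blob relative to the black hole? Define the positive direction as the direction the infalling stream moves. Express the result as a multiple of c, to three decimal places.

0.919c

With v = 0.627 and u' = 0.689 (in units of c),
u = (u' + v)/(1 + u'v/c²):
u = (0.689 + 0.627) / (1 + 0.689·0.627) = 1.3160/1.4320 = 0.9190
(Galilean addition would give +1.316c, exceeding c.)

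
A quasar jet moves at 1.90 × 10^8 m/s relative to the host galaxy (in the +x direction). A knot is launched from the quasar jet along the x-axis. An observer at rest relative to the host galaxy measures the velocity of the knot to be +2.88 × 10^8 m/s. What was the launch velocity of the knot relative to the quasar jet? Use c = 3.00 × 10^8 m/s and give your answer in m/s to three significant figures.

+2.50 × 10^8 m/s

v = 0.633c, u = 0.960c.
Invert the composition law: u' = (u − v)/(1 − uv/c²).
u' = (0.960 − 0.633) / (1 − (0.960)(0.633)) = 0.3267/0.3920 = 0.8333.
u' = 0.8333 × 3.00 × 10^8 m/s.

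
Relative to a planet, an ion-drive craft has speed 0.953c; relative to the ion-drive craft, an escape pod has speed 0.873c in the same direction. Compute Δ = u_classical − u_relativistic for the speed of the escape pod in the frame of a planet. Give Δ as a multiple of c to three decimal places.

Δ = 0.829c

Galilean: u_cl = 0.873 + 0.953 = 1.8260.
Relativistic: u_rel = (0.873 + 0.953) / (1 + 0.873·0.953) = 1.8260/1.8320 = 0.9967.
Δ = 1.8260 − 0.9967 = 0.8293.
(The classical prediction exceeds c; the relativistic result does not.)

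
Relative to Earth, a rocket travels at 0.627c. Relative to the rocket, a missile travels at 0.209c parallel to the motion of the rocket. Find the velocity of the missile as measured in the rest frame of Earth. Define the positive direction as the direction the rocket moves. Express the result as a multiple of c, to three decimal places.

With v = 0.627 and u' = 0.209 (in units of c),
u = (u' + v)/(1 + u'v/c²):
u = (0.209 + 0.627) / (1 + 0.209·0.627) = 0.8360/1.1310 = 0.7391

0.739c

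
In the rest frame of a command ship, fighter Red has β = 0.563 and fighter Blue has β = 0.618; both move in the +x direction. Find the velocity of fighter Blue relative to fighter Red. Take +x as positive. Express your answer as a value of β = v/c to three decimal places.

β_A = 0.563, β_B = 0.618.
Transform to A's frame with the inverse velocity-addition law: u' = (u − v)/(1 − uv/c²), taking u = β_B and v = β_A.
u' = (0.618 − 0.563) / (1 − (0.563)(0.618)) = 0.0550/0.6521 = 0.0843.

β = +0.084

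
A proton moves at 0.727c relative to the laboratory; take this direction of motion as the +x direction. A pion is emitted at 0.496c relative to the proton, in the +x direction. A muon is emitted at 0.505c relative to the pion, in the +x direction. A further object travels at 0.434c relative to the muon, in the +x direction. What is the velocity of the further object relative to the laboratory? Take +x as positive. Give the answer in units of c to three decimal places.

0.986c

Apply u = (u' + v)/(1 + u'v/c²) successively, working outward toward the laboratory.
Start: velocity of the proton relative to the laboratory = 0.7270c.
Compose with the pion (u' = 0.496 in the proton frame): u_1 = (0.496 + 0.727) / (1 + 0.496·0.727) = 1.2230/1.3606 = 0.8989.
Compose with the muon (u' = 0.505 in the pion frame): u_2 = (0.505 + 0.899) / (1 + 0.505·0.899) = 1.4039/1.4539 = 0.9656.
Compose with the further object (u' = 0.434 in the muon frame): u_3 = (0.434 + 0.966) / (1 + 0.434·0.966) = 1.3996/1.4191 = 0.9863.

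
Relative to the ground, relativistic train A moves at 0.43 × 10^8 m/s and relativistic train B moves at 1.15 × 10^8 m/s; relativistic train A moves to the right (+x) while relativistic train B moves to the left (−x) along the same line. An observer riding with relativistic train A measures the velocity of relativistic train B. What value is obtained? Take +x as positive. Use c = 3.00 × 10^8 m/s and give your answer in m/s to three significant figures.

-1.50 × 10^8 m/s

β_A = 0.143, β_B = -0.383 (dividing each by c = 3.00 × 10^8 m/s).
Transform to A's frame with the inverse velocity-addition law: u' = (u − v)/(1 − uv/c²), taking u = β_B and v = β_A.
u' = (-0.383 − 0.143) / (1 − (0.143)(-0.383)) = -0.5267/1.0549 = -0.4992.
u' = -0.4992 × 3.00 × 10^8 m/s.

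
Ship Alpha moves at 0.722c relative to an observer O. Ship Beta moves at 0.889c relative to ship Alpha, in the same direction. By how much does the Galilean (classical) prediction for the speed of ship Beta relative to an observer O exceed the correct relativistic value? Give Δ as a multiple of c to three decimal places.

Galilean: u_cl = 0.889 + 0.722 = 1.6110.
Relativistic: u_rel = (0.889 + 0.722) / (1 + 0.889·0.722) = 1.6110/1.6419 = 0.9812.
Δ = 1.6110 − 0.9812 = 0.6298.
(The classical prediction exceeds c; the relativistic result does not.)

Δ = 0.630c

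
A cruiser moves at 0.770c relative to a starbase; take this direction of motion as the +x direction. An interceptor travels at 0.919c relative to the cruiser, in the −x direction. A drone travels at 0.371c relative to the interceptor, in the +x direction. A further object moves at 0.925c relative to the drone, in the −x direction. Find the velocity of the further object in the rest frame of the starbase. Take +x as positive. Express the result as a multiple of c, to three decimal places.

-0.946c

Apply u = (u' + v)/(1 + u'v/c²) successively, working outward toward the starbase.
Start: velocity of the cruiser relative to the starbase = 0.7700c.
Compose with the interceptor (u' = -0.919 in the cruiser frame): u_1 = (-0.919 + 0.770) / (1 + (-0.919)·0.770) = -0.1490/0.2924 = -0.5096.
Compose with the drone (u' = 0.371 in the interceptor frame): u_2 = (0.371 + (-0.510)) / (1 + 0.371·(-0.510)) = -0.1386/0.8109 = -0.1710.
Compose with the further object (u' = -0.925 in the drone frame): u_3 = (-0.925 + (-0.171)) / (1 + (-0.925)·(-0.171)) = -1.0960/1.1581 = -0.9463.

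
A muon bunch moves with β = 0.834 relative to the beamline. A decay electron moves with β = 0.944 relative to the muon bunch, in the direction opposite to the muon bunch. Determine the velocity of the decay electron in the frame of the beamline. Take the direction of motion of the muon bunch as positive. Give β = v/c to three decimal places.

β = -0.517

With v = 0.834 and u' = -0.944 (in units of c),
u = (u' + v)/(1 + u'v/c²):
u = (-0.944 + 0.834) / (1 + (-0.944)·0.834) = -0.1100/0.2127 = -0.5172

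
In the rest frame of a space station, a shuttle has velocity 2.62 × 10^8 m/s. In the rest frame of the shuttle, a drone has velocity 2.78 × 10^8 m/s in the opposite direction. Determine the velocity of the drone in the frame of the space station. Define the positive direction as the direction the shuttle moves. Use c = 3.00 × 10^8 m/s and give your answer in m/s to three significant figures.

-8.39 × 10^7 m/s

In units of c (dividing by 3.00 × 10^8 m/s): v = 0.873, u' = -0.927.
u = (u' + v)/(1 + u'v/c²):
u = (-0.927 + 0.873) / (1 + (-0.927)·0.873) = -0.0533/0.1907 = -0.2797
(Galilean addition would give -0.053c.)
Converting back: u = -0.2797 × 3.00 × 10^8 m/s.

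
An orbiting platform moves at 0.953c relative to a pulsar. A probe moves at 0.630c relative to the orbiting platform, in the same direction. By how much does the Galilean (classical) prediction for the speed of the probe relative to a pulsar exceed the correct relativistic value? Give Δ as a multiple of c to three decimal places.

Galilean: u_cl = 0.630 + 0.953 = 1.5830.
Relativistic: u_rel = (0.630 + 0.953) / (1 + 0.630·0.953) = 1.5830/1.6004 = 0.9891.
Δ = 1.5830 − 0.9891 = 0.5939.
(The classical prediction exceeds c; the relativistic result does not.)

Δ = 0.594c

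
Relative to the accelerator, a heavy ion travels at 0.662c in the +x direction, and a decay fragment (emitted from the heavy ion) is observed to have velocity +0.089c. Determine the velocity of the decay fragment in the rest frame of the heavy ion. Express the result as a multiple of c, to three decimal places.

-0.609c

Invert the composition law: u' = (u − v)/(1 − uv/c²).
u' = (0.089 − 0.662) / (1 − (0.089)(0.662)) = -0.5730/0.9411 = -0.6089.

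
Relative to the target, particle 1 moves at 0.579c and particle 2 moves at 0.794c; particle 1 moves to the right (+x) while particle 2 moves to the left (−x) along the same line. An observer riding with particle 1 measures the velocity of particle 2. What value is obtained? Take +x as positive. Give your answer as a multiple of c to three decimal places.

-0.941c

β_A = 0.579, β_B = -0.794.
Transform to A's frame with the inverse velocity-addition law: u' = (u − v)/(1 − uv/c²), taking u = β_B and v = β_A.
u' = (-0.794 − 0.579) / (1 − (0.579)(-0.794)) = -1.3730/1.4597 = -0.9406.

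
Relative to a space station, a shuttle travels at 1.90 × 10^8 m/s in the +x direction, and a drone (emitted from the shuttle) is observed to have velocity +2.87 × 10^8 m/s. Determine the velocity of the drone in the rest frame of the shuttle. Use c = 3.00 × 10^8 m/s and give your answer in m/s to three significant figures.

v = 0.633c, u = 0.957c.
Invert the composition law: u' = (u − v)/(1 − uv/c²).
u' = (0.957 − 0.633) / (1 − (0.957)(0.633)) = 0.3233/0.3941 = 0.8204.
u' = 0.8204 × 3.00 × 10^8 m/s.

+2.46 × 10^8 m/s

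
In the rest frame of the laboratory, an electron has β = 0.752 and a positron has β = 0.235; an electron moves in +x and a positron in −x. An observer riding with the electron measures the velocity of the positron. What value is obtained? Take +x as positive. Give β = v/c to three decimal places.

β = -0.839

β_A = 0.752, β_B = -0.235.
Transform to A's frame with the inverse velocity-addition law: u' = (u − v)/(1 − uv/c²), taking u = β_B and v = β_A.
u' = (-0.235 − 0.752) / (1 − (0.752)(-0.235)) = -0.9870/1.1767 = -0.8388.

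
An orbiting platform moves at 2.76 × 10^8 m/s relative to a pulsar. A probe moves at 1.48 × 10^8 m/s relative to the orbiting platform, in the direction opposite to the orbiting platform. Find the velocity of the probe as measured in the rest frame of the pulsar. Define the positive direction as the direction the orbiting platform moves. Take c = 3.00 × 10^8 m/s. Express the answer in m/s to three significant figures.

In units of c (dividing by 3.00 × 10^8 m/s): v = 0.920, u' = -0.493.
u = (u' + v)/(1 + u'v/c²):
u = (-0.493 + 0.920) / (1 + (-0.493)·0.920) = 0.4267/0.5461 = 0.7812
(Galilean addition would give +0.427c.)
Converting back: u = 0.7812 × 3.00 × 10^8 m/s.

+2.34 × 10^8 m/s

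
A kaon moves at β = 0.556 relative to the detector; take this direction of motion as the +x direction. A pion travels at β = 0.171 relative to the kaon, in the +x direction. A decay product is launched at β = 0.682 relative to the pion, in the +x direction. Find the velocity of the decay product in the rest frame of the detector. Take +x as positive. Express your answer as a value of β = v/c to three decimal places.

β = 0.926

Apply u = (u' + v)/(1 + u'v/c²) successively, working outward toward the detector.
Start: velocity of the kaon relative to the detector = 0.5560c.
Compose with the pion (u' = 0.171 in the kaon frame): u_1 = (0.171 + 0.556) / (1 + 0.171·0.556) = 0.7270/1.0951 = 0.6639.
Compose with the decay product (u' = 0.682 in the pion frame): u_2 = (0.682 + 0.664) / (1 + 0.682·0.664) = 1.3459/1.4528 = 0.9264.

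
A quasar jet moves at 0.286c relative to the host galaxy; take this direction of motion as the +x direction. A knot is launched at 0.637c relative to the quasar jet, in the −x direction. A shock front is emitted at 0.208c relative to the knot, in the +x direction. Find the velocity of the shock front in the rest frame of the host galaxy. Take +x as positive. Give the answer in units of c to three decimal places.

Apply u = (u' + v)/(1 + u'v/c²) successively, working outward toward the host galaxy.
Start: velocity of the quasar jet relative to the host galaxy = 0.2860c.
Compose with the knot (u' = -0.637 in the quasar jet frame): u_1 = (-0.637 + 0.286) / (1 + (-0.637)·0.286) = -0.3510/0.8178 = -0.4292.
Compose with the shock front (u' = 0.208 in the knot frame): u_2 = (0.208 + (-0.429)) / (1 + 0.208·(-0.429)) = -0.2212/0.9107 = -0.2429.

-0.243c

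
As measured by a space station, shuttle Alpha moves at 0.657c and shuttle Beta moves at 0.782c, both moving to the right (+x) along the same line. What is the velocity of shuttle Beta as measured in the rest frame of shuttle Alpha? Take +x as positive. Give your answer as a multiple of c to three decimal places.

+0.257c

β_A = 0.657, β_B = 0.782.
Transform to A's frame with the inverse velocity-addition law: u' = (u − v)/(1 − uv/c²), taking u = β_B and v = β_A.
u' = (0.782 − 0.657) / (1 − (0.657)(0.782)) = 0.1250/0.4862 = 0.2571.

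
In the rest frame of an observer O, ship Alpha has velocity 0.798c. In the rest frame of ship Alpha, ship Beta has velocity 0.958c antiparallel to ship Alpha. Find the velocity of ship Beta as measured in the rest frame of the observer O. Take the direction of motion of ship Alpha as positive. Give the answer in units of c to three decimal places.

With v = 0.798 and u' = -0.958 (in units of c),
u = (u' + v)/(1 + u'v/c²):
u = (-0.958 + 0.798) / (1 + (-0.958)·0.798) = -0.1600/0.2355 = -0.6794

-0.679c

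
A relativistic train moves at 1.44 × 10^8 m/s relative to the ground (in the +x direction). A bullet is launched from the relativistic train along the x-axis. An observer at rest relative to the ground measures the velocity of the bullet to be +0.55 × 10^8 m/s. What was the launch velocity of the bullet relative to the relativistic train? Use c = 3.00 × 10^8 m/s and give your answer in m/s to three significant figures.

v = 0.480c, u = 0.183c.
Invert the composition law: u' = (u − v)/(1 − uv/c²).
u' = (0.183 − 0.480) / (1 − (0.183)(0.480)) = -0.2967/0.9120 = -0.3253.
u' = -0.3253 × 3.00 × 10^8 m/s.

-9.76 × 10^7 m/s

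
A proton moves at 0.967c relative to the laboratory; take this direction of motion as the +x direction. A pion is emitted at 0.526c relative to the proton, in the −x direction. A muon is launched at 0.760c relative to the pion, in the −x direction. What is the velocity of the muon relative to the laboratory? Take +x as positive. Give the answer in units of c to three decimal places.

Apply u = (u' + v)/(1 + u'v/c²) successively, working outward toward the laboratory.
Start: velocity of the proton relative to the laboratory = 0.9670c.
Compose with the pion (u' = -0.526 in the proton frame): u_1 = (-0.526 + 0.967) / (1 + (-0.526)·0.967) = 0.4410/0.4914 = 0.8975.
Compose with the muon (u' = -0.760 in the pion frame): u_2 = (-0.760 + 0.898) / (1 + (-0.760)·0.898) = 0.1375/0.3179 = 0.4326.

+0.433c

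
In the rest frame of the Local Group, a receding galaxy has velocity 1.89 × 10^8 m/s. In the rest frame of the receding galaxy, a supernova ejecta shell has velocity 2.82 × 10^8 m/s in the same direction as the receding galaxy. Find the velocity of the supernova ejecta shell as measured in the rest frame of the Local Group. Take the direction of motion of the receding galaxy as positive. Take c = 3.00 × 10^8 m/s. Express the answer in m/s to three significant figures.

2.96 × 10^8 m/s

In units of c (dividing by 3.00 × 10^8 m/s): v = 0.630, u' = 0.940.
u = (u' + v)/(1 + u'v/c²):
u = (0.940 + 0.630) / (1 + 0.940·0.630) = 1.5700/1.5922 = 0.9861
(Galilean addition would give +1.570c, exceeding c.)
Converting back: u = 0.9861 × 3.00 × 10^8 m/s.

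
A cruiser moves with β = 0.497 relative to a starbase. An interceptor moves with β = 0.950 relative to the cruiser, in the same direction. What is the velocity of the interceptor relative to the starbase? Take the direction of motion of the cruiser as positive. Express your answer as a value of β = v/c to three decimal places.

β = 0.983

With v = 0.497 and u' = 0.950 (in units of c),
u = (u' + v)/(1 + u'v/c²):
u = (0.950 + 0.497) / (1 + 0.950·0.497) = 1.4470/1.4722 = 0.9829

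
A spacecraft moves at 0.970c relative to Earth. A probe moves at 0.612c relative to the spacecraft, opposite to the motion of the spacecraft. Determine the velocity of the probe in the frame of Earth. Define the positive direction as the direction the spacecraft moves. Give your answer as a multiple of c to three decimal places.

+0.881c

With v = 0.970 and u' = -0.612 (in units of c),
u = (u' + v)/(1 + u'v/c²):
u = (-0.612 + 0.970) / (1 + (-0.612)·0.970) = 0.3580/0.4064 = 0.8810
(Galilean addition would give +0.358c.)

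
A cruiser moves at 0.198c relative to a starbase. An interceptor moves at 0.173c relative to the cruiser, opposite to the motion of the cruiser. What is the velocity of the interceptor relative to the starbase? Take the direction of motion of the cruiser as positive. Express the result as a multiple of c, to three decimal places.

With v = 0.198 and u' = -0.173 (in units of c),
u = (u' + v)/(1 + u'v/c²):
u = (-0.173 + 0.198) / (1 + (-0.173)·0.198) = 0.0250/0.9657 = 0.0259
(Galilean addition would give +0.025c.)

+0.026c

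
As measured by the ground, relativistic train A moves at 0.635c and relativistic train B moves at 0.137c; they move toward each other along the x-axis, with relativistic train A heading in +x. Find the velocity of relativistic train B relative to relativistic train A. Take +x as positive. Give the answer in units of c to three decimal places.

-0.710c

β_A = 0.635, β_B = -0.137.
Transform to A's frame with the inverse velocity-addition law: u' = (u − v)/(1 − uv/c²), taking u = β_B and v = β_A.
u' = (-0.137 − 0.635) / (1 − (0.635)(-0.137)) = -0.7720/1.0870 = -0.7102.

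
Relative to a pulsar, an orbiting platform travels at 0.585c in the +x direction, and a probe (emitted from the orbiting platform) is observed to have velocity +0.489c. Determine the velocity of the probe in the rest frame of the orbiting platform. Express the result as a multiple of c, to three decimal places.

-0.134c

Invert the composition law: u' = (u − v)/(1 − uv/c²).
u' = (0.489 − 0.585) / (1 − (0.489)(0.585)) = -0.0960/0.7139 = -0.1345.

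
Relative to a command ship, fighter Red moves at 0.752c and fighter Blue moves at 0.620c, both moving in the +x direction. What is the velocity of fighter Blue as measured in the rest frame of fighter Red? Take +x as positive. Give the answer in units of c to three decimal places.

-0.247c

β_A = 0.752, β_B = 0.620.
Transform to A's frame with the inverse velocity-addition law: u' = (u − v)/(1 − uv/c²), taking u = β_B and v = β_A.
u' = (0.620 − 0.752) / (1 − (0.752)(0.620)) = -0.1320/0.5338 = -0.2473.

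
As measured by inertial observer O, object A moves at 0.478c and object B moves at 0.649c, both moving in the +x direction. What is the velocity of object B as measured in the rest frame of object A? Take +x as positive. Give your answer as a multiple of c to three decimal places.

β_A = 0.478, β_B = 0.649.
Transform to A's frame with the inverse velocity-addition law: u' = (u − v)/(1 − uv/c²), taking u = β_B and v = β_A.
u' = (0.649 − 0.478) / (1 − (0.478)(0.649)) = 0.1710/0.6898 = 0.2479.

+0.248c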